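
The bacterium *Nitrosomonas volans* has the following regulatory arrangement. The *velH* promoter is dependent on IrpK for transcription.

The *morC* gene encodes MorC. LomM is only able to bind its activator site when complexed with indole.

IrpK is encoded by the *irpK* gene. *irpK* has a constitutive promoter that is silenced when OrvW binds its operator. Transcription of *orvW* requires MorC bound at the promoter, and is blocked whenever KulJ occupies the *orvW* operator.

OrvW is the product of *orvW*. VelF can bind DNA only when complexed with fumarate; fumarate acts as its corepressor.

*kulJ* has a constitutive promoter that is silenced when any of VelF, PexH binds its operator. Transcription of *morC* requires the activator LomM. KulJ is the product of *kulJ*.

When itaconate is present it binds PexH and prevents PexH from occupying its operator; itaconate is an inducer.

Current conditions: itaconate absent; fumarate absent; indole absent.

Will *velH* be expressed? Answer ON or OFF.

Fumarate is absent, so VelF is inactive.
Itaconate is absent, so PexH is active.
With repressor PexH bound, *kulJ* is not transcribed.
So KulJ is not produced.
Indole is absent, so LomM is inactive.
Required activator LomM is absent, so *morC* is not transcribed.
So MorC is not produced.
Required activator MorC is absent, so *orvW* is not transcribed.
So OrvW is not produced.
With no repressor bound, *irpK* is transcribed.
So IrpK is produced and active.
No repressor is bound and IrpK is active, so *velH* is transcribed.

ON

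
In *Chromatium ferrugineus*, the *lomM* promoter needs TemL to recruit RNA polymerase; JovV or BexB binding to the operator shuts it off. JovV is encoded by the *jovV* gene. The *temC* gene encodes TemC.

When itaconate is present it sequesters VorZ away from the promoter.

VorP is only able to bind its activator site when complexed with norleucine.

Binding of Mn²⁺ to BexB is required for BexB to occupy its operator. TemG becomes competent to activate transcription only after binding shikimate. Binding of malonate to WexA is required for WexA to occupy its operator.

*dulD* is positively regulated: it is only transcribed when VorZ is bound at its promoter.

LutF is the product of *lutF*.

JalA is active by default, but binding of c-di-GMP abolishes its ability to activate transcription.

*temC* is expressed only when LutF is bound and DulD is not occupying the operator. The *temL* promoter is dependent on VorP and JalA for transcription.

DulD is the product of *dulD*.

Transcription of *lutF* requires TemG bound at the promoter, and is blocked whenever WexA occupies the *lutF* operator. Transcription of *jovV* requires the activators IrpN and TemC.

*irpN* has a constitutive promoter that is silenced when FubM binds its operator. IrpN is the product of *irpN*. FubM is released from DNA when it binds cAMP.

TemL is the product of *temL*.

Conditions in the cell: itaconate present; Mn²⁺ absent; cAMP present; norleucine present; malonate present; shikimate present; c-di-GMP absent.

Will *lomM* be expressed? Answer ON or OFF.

ON

cAMP is present, so FubM is inactive.
With no repressor bound, *irpN* is transcribed.
So IrpN is produced and active.
Shikimate is present, so TemG is active.
Malonate is present, so WexA is active.
With repressor WexA bound, *lutF* is not transcribed.
So LutF is not produced.
Itaconate is present, so VorZ is inactive.
Required activator VorZ is absent, so *dulD* is not transcribed.
So DulD is not produced.
Required activator LutF is absent, so *temC* is not transcribed.
So TemC is not produced.
Required activator TemC is absent, so *jovV* is not transcribed.
So JovV is not produced.
Mn²⁺ is absent, so BexB is inactive.
Norleucine is present, so VorP is active.
c-di-GMP is absent, so JalA is active.
No repressor is bound and VorP and JalA are active, so *temL* is transcribed.
So TemL is produced and active.
No repressor is bound and TemL is active, so *lomM* is transcribed.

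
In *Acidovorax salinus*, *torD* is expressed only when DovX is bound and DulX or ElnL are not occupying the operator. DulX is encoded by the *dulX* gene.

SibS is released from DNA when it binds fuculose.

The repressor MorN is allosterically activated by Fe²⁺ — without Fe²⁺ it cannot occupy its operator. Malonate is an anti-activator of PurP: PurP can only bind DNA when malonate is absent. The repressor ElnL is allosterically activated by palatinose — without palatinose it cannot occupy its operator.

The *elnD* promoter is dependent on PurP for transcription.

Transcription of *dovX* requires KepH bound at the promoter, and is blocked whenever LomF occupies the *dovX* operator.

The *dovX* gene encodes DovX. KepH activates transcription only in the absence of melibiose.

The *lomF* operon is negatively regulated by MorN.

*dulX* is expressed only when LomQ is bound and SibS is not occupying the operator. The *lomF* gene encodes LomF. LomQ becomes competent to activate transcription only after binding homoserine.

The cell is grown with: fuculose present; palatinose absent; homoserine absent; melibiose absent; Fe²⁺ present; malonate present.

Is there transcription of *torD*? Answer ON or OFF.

Fe²⁺ is present, so MorN is active.
With repressor MorN bound, *lomF* is not transcribed.
So LomF is not produced.
Melibiose is absent, so KepH is active.
No repressor is bound and KepH is active, so *dovX* is transcribed.
So DovX is produced and active.
Homoserine is absent, so LomQ is inactive.
Fuculose is present, so SibS is inactive.
Required activator LomQ is absent, so *dulX* is not transcribed.
So DulX is not produced.
Palatinose is absent, so ElnL is inactive.
No repressor is bound and DovX is active, so *torD* is transcribed.

ON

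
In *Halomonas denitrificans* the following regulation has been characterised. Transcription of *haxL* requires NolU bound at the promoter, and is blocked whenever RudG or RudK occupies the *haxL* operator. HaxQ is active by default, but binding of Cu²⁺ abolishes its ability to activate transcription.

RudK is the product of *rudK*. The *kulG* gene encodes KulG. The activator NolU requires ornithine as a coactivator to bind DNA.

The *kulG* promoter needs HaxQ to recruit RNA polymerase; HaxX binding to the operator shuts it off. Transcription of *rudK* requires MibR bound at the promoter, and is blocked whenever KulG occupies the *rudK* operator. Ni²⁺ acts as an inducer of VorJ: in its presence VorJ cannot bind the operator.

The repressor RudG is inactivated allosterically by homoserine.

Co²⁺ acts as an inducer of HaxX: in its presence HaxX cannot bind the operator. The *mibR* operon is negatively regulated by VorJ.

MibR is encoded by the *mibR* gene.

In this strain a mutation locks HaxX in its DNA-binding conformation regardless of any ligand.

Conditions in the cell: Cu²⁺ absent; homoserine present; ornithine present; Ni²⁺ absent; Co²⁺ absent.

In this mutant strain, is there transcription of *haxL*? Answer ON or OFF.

ON

Homoserine is present, so RudG is inactive.
Cu²⁺ is absent, so HaxQ is active.
HaxX is constitutively active in this strain.
With repressor HaxX bound, *kulG* is not transcribed.
So KulG is not produced.
Ni²⁺ is absent, so VorJ is active.
With repressor VorJ bound, *mibR* is not transcribed.
So MibR is not produced.
Required activator MibR is absent, so *rudK* is not transcribed.
So RudK is not produced.
Ornithine is present, so NolU is active.
No repressor is bound and NolU is active, so *haxL* is transcribed.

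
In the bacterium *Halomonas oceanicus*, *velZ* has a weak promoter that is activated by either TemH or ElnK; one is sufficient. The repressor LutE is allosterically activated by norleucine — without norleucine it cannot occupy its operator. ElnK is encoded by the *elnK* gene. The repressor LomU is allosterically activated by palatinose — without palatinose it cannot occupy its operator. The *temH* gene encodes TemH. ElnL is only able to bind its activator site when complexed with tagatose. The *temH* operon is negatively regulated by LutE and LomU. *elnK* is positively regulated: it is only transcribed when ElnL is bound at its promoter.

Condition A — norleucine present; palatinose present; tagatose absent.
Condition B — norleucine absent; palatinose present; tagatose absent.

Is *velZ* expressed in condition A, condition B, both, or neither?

neither

Condition A:
Norleucine is present, so LutE is active.
Palatinose is present, so LomU is active.
With repressor LutE bound, *temH* is not transcribed.
So TemH is not produced.
Tagatose is absent, so ElnL is inactive.
Required activator ElnL is absent, so *elnK* is not transcribed.
So ElnK is not produced.
No activator is available at the *velZ* promoter, so *velZ* is not transcribed.
→ *velZ* is OFF in A.
Condition B:
Norleucine is absent, so LutE is inactive.
Palatinose is present, so LomU is active.
With repressor LomU bound, *temH* is not transcribed.
So TemH is not produced.
Tagatose is absent, so ElnL is inactive.
Required activator ElnL is absent, so *elnK* is not transcribed.
So ElnK is not produced.
No activator is available at the *velZ* promoter, so *velZ* is not transcribed.
→ *velZ* is OFF in B.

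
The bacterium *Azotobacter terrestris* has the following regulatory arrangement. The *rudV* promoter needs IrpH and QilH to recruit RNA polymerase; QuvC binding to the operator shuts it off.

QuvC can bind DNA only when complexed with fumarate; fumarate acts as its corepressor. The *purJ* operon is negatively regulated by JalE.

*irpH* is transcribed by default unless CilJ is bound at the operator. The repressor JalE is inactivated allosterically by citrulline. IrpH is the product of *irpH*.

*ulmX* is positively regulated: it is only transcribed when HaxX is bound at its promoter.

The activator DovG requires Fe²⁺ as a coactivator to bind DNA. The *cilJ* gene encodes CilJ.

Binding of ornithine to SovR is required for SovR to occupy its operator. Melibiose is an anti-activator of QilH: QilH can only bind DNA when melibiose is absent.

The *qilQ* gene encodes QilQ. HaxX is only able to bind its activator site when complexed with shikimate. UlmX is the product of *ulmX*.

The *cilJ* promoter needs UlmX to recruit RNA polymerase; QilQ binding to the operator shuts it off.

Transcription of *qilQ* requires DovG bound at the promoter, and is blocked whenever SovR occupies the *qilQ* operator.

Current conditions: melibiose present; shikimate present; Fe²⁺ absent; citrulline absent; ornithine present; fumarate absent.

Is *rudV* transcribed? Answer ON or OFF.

Shikimate is present, so HaxX is active.
No repressor is bound and HaxX is active, so *ulmX* is transcribed.
So UlmX is produced and active.
Ornithine is present, so SovR is active.
Fe²⁺ is absent, so DovG is inactive.
With repressor SovR bound, *qilQ* is not transcribed.
So QilQ is not produced.
No repressor is bound and UlmX is active, so *cilJ* is transcribed.
So CilJ is produced and active.
With repressor CilJ bound, *irpH* is not transcribed.
So IrpH is not produced.
Melibiose is present, so QilH is inactive.
Fumarate is absent, so QuvC is inactive.
Required activator IrpH is absent, so *rudV* is not transcribed.

OFF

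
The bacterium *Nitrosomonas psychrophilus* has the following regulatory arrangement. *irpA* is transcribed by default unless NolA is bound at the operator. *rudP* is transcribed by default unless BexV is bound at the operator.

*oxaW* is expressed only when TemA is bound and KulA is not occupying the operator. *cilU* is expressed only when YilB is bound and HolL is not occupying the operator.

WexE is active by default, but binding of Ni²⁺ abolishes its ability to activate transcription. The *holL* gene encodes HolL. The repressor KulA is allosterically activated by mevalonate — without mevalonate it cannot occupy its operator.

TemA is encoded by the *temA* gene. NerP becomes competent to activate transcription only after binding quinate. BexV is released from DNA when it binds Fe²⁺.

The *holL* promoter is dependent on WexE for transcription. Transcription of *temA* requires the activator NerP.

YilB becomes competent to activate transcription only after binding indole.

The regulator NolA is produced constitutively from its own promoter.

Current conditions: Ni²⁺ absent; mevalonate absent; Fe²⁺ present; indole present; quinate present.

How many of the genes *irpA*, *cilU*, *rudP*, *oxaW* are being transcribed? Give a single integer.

2

NolA is produced constitutively and is active.
With repressor NolA bound, *irpA* is not transcribed.
→ *irpA* is OFF.
Ni²⁺ is absent, so WexE is active.
No repressor is bound and WexE is active, so *holL* is transcribed.
So HolL is produced and active.
Indole is present, so YilB is active.
With repressor HolL bound, *cilU* is not transcribed.
→ *cilU* is OFF.
Fe²⁺ is present, so BexV is inactive.
With no repressor bound, *rudP* is transcribed.
→ *rudP* is ON.
Quinate is present, so NerP is active.
No repressor is bound and NerP is active, so *temA* is transcribed.
So TemA is produced and active.
Mevalonate is absent, so KulA is inactive.
No repressor is bound and TemA is active, so *oxaW* is transcribed.
→ *oxaW* is ON.
2 of the 4 genes are transcribed.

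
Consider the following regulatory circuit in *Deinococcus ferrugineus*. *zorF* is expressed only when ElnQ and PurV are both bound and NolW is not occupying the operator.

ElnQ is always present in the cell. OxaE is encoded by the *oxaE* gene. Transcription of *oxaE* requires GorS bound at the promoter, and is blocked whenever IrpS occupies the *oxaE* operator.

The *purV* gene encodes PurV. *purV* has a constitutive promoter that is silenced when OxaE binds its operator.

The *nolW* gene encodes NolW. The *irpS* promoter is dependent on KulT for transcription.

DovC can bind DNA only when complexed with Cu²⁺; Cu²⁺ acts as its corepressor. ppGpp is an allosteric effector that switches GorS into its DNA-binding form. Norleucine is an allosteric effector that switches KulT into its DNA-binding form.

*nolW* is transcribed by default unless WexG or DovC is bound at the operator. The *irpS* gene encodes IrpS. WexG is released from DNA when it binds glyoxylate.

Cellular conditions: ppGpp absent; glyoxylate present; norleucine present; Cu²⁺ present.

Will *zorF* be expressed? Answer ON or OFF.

ElnQ is produced constitutively and is active.
Glyoxylate is present, so WexG is inactive.
Cu²⁺ is present, so DovC is active.
With repressor DovC bound, *nolW* is not transcribed.
So NolW is not produced.
Norleucine is present, so KulT is active.
No repressor is bound and KulT is active, so *irpS* is transcribed.
So IrpS is produced and active.
ppGpp is absent, so GorS is inactive.
With repressor IrpS bound, *oxaE* is not transcribed.
So OxaE is not produced.
With no repressor bound, *purV* is transcribed.
So PurV is produced and active.
No repressor is bound and ElnQ and PurV are active, so *zorF* is transcribed.

ON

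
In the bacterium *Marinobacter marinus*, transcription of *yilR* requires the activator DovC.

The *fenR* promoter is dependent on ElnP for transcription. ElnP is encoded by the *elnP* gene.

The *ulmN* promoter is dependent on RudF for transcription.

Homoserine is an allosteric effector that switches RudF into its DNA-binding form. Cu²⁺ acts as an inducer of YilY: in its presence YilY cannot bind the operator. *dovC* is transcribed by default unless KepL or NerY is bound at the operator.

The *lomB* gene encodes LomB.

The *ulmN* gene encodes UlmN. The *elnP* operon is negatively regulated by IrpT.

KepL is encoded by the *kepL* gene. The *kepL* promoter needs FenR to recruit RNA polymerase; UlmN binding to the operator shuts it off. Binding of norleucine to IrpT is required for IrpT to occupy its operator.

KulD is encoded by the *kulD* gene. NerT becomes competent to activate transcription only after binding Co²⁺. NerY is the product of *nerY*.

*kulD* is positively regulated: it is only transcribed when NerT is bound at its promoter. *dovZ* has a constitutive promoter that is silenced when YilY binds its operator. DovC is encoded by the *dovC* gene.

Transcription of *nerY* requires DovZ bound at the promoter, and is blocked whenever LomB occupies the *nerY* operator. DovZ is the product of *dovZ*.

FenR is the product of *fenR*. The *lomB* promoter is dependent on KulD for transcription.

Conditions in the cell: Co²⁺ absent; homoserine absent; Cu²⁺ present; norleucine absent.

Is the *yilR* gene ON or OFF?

OFF

Norleucine is absent, so IrpT is inactive.
With no repressor bound, *elnP* is transcribed.
So ElnP is produced and active.
No repressor is bound and ElnP is active, so *fenR* is transcribed.
So FenR is produced and active.
Homoserine is absent, so RudF is inactive.
Required activator RudF is absent, so *ulmN* is not transcribed.
So UlmN is not produced.
No repressor is bound and FenR is active, so *kepL* is transcribed.
So KepL is produced and active.
Cu²⁺ is present, so YilY is inactive.
With no repressor bound, *dovZ* is transcribed.
So DovZ is produced and active.
Co²⁺ is absent, so NerT is inactive.
Required activator NerT is absent, so *kulD* is not transcribed.
So KulD is not produced.
Required activator KulD is absent, so *lomB* is not transcribed.
So LomB is not produced.
No repressor is bound and DovZ is active, so *nerY* is transcribed.
So NerY is produced and active.
With repressor KepL bound, *dovC* is not transcribed.
So DovC is not produced.
Required activator DovC is absent, so *yilR* is not transcribed.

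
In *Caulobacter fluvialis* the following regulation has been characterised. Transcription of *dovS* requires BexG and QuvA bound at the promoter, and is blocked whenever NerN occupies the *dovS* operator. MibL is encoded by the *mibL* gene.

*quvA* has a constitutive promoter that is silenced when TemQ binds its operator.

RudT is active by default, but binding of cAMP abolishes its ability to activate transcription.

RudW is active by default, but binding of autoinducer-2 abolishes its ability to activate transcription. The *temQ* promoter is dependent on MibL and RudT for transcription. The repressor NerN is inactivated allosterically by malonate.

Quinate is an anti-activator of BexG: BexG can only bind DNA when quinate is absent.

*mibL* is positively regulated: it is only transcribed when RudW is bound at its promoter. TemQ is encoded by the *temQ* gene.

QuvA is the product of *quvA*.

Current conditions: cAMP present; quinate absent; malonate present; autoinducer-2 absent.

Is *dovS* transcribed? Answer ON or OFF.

ON

Quinate is absent, so BexG is active.
Malonate is present, so NerN is inactive.
Autoinducer-2 is absent, so RudW is active.
No repressor is bound and RudW is active, so *mibL* is transcribed.
So MibL is produced and active.
cAMP is present, so RudT is inactive.
Required activator RudT is absent, so *temQ* is not transcribed.
So TemQ is not produced.
With no repressor bound, *quvA* is transcribed.
So QuvA is produced and active.
No repressor is bound and BexG and QuvA are active, so *dovS* is transcribed.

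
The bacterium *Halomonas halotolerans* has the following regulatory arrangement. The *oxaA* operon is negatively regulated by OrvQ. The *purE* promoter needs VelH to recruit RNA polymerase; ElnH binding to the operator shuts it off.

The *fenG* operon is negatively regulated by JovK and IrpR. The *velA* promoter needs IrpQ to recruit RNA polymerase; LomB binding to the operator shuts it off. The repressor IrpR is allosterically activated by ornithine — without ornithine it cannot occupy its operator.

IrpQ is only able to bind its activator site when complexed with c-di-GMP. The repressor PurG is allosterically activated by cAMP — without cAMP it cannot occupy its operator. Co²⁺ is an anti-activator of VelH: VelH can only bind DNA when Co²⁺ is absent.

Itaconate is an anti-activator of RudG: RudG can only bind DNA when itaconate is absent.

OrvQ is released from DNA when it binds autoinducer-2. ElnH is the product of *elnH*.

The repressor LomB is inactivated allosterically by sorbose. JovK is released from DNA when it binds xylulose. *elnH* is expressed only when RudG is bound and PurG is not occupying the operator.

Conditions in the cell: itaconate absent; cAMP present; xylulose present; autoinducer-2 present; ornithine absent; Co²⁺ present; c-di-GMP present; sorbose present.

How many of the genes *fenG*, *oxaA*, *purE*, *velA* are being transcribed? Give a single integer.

3

Xylulose is present, so JovK is inactive.
Ornithine is absent, so IrpR is inactive.
With no repressor bound, *fenG* is transcribed.
→ *fenG* is ON.
Autoinducer-2 is present, so OrvQ is inactive.
With no repressor bound, *oxaA* is transcribed.
→ *oxaA* is ON.
Itaconate is absent, so RudG is active.
cAMP is present, so PurG is active.
With repressor PurG bound, *elnH* is not transcribed.
So ElnH is not produced.
Co²⁺ is present, so VelH is inactive.
Required activator VelH is absent, so *purE* is not transcribed.
→ *purE* is OFF.
Sorbose is present, so LomB is inactive.
c-di-GMP is present, so IrpQ is active.
No repressor is bound and IrpQ is active, so *velA* is transcribed.
→ *velA* is ON.
3 of the 4 genes are transcribed.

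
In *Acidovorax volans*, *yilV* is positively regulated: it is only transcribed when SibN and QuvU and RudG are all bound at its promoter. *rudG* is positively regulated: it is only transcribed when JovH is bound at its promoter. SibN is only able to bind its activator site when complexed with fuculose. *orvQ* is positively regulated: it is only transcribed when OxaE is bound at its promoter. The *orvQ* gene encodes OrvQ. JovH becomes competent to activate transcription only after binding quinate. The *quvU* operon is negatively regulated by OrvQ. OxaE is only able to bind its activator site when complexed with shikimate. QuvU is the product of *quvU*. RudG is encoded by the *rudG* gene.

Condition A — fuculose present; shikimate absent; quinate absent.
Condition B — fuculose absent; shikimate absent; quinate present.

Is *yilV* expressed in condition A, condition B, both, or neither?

neither

Condition A:
Fuculose is present, so SibN is active.
Shikimate is absent, so OxaE is inactive.
Required activator OxaE is absent, so *orvQ* is not transcribed.
So OrvQ is not produced.
With no repressor bound, *quvU* is transcribed.
So QuvU is produced and active.
Quinate is absent, so JovH is inactive.
Required activator JovH is absent, so *rudG* is not transcribed.
So RudG is not produced.
Required activator RudG is absent, so *yilV* is not transcribed.
→ *yilV* is OFF in A.
Condition B:
Fuculose is absent, so SibN is inactive.
Shikimate is absent, so OxaE is inactive.
Required activator OxaE is absent, so *orvQ* is not transcribed.
So OrvQ is not produced.
With no repressor bound, *quvU* is transcribed.
So QuvU is produced and active.
Quinate is present, so JovH is active.
No repressor is bound and JovH is active, so *rudG* is transcribed.
So RudG is produced and active.
Required activator SibN is absent, so *yilV* is not transcribed.
→ *yilV* is OFF in B.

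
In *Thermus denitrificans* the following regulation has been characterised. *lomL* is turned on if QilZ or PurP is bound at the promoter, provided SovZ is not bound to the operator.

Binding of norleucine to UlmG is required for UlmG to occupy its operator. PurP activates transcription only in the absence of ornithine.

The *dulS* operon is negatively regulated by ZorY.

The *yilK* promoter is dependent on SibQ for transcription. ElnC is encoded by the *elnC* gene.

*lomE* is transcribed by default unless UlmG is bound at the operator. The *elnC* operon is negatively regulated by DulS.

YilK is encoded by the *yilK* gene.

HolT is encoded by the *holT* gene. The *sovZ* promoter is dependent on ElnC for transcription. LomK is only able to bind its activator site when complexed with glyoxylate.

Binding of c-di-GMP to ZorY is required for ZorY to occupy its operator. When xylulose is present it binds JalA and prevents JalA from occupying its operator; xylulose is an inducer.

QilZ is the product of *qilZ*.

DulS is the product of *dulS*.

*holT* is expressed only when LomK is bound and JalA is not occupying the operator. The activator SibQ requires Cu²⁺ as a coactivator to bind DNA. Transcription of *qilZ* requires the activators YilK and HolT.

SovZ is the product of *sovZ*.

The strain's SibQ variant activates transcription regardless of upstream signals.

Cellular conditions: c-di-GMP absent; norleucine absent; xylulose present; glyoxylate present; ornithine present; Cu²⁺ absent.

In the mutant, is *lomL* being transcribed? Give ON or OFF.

ON

c-di-GMP is absent, so ZorY is inactive.
With no repressor bound, *dulS* is transcribed.
So DulS is produced and active.
With repressor DulS bound, *elnC* is not transcribed.
So ElnC is not produced.
Required activator ElnC is absent, so *sovZ* is not transcribed.
So SovZ is not produced.
SibQ is constitutively active in this strain.
No repressor is bound and SibQ is active, so *yilK* is transcribed.
So YilK is produced and active.
Glyoxylate is present, so LomK is active.
Xylulose is present, so JalA is inactive.
No repressor is bound and LomK is active, so *holT* is transcribed.
So HolT is produced and active.
No repressor is bound and YilK and HolT are active, so *qilZ* is transcribed.
So QilZ is produced and active.
Ornithine is present, so PurP is inactive.
Activator QilZ is present, so *lomL* is transcribed.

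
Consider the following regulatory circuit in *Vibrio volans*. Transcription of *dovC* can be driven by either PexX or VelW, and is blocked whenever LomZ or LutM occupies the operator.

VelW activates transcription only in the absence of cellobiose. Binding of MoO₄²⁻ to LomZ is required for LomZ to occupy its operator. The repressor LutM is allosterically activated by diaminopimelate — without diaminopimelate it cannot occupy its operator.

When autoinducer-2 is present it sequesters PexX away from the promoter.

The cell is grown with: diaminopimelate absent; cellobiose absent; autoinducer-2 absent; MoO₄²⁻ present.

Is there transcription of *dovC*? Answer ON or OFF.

OFF

MoO₄²⁻ is present, so LomZ is active.
Autoinducer-2 is absent, so PexX is active.
Cellobiose is absent, so VelW is active.
Diaminopimelate is absent, so LutM is inactive.
With repressor LomZ bound, *dovC* is not transcribed.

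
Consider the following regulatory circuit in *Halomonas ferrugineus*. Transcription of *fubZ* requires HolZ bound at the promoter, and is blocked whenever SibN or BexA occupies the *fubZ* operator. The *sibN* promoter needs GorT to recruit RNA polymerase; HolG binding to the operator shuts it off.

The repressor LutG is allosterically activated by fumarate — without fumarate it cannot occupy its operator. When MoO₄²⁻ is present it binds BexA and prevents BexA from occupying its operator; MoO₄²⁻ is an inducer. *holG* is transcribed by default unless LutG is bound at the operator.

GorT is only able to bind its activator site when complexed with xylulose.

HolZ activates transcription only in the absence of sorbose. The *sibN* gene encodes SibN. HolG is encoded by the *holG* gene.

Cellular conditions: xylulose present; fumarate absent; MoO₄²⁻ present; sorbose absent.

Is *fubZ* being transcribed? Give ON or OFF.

Xylulose is present, so GorT is active.
Fumarate is absent, so LutG is inactive.
With no repressor bound, *holG* is transcribed.
So HolG is produced and active.
With repressor HolG bound, *sibN* is not transcribed.
So SibN is not produced.
Sorbose is absent, so HolZ is active.
MoO₄²⁻ is present, so BexA is inactive.
No repressor is bound and HolZ is active, so *fubZ* is transcribed.

ON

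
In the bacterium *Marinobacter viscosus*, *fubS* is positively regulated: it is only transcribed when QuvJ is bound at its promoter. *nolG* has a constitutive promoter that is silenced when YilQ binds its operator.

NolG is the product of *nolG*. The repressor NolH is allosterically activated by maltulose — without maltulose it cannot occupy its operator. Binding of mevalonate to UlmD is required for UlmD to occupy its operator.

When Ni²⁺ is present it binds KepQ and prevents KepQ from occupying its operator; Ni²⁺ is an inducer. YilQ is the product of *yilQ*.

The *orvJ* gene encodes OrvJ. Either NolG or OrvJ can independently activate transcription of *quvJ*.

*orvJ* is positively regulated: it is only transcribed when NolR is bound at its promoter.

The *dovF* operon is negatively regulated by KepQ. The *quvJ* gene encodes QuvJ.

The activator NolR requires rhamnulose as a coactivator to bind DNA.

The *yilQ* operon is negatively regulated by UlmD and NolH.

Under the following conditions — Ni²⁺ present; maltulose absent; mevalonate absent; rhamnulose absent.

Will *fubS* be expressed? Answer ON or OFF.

Mevalonate is absent, so UlmD is inactive.
Maltulose is absent, so NolH is inactive.
With no repressor bound, *yilQ* is transcribed.
So YilQ is produced and active.
With repressor YilQ bound, *nolG* is not transcribed.
So NolG is not produced.
Rhamnulose is absent, so NolR is inactive.
Required activator NolR is absent, so *orvJ* is not transcribed.
So OrvJ is not produced.
No activator is available at the *quvJ* promoter, so *quvJ* is not transcribed.
So QuvJ is not produced.
Required activator QuvJ is absent, so *fubS* is not transcribed.

OFF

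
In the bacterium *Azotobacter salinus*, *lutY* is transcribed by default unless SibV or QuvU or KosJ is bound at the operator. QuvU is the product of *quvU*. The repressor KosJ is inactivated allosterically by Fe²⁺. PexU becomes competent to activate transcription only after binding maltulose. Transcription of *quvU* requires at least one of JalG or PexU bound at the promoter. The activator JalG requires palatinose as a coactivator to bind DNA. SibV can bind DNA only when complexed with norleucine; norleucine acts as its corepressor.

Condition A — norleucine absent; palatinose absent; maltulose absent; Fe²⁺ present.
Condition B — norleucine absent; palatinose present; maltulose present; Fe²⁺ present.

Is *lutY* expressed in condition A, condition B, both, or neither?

A only

Condition A:
Norleucine is absent, so SibV is inactive.
Palatinose is absent, so JalG is inactive.
Maltulose is absent, so PexU is inactive.
No activator is available at the *quvU* promoter, so *quvU* is not transcribed.
So QuvU is not produced.
Fe²⁺ is present, so KosJ is inactive.
With no repressor bound, *lutY* is transcribed.
→ *lutY* is ON in A.
Condition B:
Norleucine is absent, so SibV is inactive.
Palatinose is present, so JalG is active.
Maltulose is present, so PexU is active.
Activator JalG is present, so *quvU* is transcribed.
So QuvU is produced and active.
Fe²⁺ is present, so KosJ is inactive.
With repressor QuvU bound, *lutY* is not transcribed.
→ *lutY* is OFF in B.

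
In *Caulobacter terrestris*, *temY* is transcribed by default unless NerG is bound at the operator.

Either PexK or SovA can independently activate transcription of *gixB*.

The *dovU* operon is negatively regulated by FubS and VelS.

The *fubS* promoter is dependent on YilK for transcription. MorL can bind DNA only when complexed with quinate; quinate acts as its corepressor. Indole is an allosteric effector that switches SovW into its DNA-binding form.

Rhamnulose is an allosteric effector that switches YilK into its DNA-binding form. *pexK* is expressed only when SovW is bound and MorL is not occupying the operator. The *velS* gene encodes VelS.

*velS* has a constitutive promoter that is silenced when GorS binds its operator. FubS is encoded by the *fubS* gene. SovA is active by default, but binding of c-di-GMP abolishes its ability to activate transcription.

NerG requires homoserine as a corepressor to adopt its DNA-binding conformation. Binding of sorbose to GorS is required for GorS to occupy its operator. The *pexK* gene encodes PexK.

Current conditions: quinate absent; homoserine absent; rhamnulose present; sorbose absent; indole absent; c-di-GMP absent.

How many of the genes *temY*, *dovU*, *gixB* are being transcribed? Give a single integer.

Homoserine is absent, so NerG is inactive.
With no repressor bound, *temY* is transcribed.
→ *temY* is ON.
Rhamnulose is present, so YilK is active.
No repressor is bound and YilK is active, so *fubS* is transcribed.
So FubS is produced and active.
Sorbose is absent, so GorS is inactive.
With no repressor bound, *velS* is transcribed.
So VelS is produced and active.
With repressor FubS bound, *dovU* is not transcribed.
→ *dovU* is OFF.
Quinate is absent, so MorL is inactive.
Indole is absent, so SovW is inactive.
Required activator SovW is absent, so *pexK* is not transcribed.
So PexK is not produced.
c-di-GMP is absent, so SovA is active.
Activator SovA is present, so *gixB* is transcribed.
→ *gixB* is ON.
2 of the 3 genes are transcribed.

2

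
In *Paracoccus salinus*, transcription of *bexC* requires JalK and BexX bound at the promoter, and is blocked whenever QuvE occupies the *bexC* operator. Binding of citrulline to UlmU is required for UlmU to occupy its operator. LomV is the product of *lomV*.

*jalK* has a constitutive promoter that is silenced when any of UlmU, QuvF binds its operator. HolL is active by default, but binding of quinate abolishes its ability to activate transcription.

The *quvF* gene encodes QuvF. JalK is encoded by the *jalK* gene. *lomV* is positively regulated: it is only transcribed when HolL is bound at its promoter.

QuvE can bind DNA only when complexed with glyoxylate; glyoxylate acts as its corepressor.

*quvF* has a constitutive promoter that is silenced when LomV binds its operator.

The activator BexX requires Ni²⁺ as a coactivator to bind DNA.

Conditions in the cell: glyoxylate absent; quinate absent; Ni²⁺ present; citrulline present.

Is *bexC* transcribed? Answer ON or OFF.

OFF

Citrulline is present, so UlmU is active.
Quinate is absent, so HolL is active.
No repressor is bound and HolL is active, so *lomV* is transcribed.
So LomV is produced and active.
With repressor LomV bound, *quvF* is not transcribed.
So QuvF is not produced.
With repressor UlmU bound, *jalK* is not transcribed.
So JalK is not produced.
Glyoxylate is absent, so QuvE is inactive.
Ni²⁺ is present, so BexX is active.
Required activator JalK is absent, so *bexC* is not transcribed.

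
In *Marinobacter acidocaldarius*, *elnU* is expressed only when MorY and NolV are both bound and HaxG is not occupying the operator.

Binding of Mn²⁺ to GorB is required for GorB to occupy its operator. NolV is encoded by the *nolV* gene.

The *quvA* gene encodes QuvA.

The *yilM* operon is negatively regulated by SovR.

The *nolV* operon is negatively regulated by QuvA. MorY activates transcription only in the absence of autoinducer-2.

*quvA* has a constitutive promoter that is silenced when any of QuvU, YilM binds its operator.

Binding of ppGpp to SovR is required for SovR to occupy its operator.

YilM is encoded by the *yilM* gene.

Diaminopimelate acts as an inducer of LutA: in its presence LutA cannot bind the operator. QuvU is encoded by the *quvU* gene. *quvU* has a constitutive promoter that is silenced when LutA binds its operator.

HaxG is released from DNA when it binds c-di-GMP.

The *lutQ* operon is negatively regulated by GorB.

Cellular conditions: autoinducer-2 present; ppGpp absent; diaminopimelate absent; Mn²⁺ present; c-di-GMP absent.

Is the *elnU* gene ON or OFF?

OFF

Autoinducer-2 is present, so MorY is inactive.
c-di-GMP is absent, so HaxG is active.
Diaminopimelate is absent, so LutA is active.
With repressor LutA bound, *quvU* is not transcribed.
So QuvU is not produced.
ppGpp is absent, so SovR is inactive.
With no repressor bound, *yilM* is transcribed.
So YilM is produced and active.
With repressor YilM bound, *quvA* is not transcribed.
So QuvA is not produced.
With no repressor bound, *nolV* is transcribed.
So NolV is produced and active.
With repressor HaxG bound, *elnU* is not transcribed.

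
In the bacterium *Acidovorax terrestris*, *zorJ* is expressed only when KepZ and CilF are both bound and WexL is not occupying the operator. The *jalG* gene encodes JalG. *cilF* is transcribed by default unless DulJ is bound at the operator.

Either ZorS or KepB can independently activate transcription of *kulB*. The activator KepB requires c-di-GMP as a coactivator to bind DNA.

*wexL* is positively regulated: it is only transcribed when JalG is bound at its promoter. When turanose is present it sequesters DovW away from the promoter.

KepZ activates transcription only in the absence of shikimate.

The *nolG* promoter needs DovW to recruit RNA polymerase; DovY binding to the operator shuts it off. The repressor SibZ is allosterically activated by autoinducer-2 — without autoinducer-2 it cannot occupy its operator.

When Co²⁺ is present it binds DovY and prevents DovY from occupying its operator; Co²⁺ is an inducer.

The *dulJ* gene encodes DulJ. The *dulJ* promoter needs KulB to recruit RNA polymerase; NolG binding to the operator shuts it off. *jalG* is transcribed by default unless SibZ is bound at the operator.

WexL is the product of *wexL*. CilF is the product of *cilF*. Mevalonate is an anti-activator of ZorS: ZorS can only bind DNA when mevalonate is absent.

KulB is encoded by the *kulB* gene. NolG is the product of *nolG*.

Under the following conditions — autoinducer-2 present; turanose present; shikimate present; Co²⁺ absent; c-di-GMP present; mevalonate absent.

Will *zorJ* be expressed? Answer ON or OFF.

Shikimate is present, so KepZ is inactive.
Autoinducer-2 is present, so SibZ is active.
With repressor SibZ bound, *jalG* is not transcribed.
So JalG is not produced.
Required activator JalG is absent, so *wexL* is not transcribed.
So WexL is not produced.
Co²⁺ is absent, so DovY is active.
Turanose is present, so DovW is inactive.
With repressor DovY bound, *nolG* is not transcribed.
So NolG is not produced.
Mevalonate is absent, so ZorS is active.
c-di-GMP is present, so KepB is active.
Activator ZorS is present, so *kulB* is transcribed.
So KulB is produced and active.
No repressor is bound and KulB is active, so *dulJ* is transcribed.
So DulJ is produced and active.
With repressor DulJ bound, *cilF* is not transcribed.
So CilF is not produced.
Required activator KepZ is absent, so *zorJ* is not transcribed.

OFF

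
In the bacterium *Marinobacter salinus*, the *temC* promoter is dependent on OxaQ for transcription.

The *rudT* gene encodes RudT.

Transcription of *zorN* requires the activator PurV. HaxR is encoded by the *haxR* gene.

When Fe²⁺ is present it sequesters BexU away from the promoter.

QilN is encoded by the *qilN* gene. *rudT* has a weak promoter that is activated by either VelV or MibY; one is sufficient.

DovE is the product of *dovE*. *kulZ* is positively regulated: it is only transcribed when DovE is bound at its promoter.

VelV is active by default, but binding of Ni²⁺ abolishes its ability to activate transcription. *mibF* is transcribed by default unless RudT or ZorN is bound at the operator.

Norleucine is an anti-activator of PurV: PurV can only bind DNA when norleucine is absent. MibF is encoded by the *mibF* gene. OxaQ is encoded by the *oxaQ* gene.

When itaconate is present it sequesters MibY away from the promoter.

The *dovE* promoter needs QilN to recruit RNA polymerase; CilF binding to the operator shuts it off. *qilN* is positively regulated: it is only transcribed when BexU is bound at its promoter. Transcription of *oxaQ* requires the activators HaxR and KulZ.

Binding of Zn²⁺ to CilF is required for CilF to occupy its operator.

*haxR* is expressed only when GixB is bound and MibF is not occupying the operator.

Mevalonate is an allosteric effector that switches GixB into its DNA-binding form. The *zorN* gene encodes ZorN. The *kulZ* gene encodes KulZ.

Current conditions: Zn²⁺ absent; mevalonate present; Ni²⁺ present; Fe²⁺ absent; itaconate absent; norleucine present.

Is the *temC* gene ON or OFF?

ON

Ni²⁺ is present, so VelV is inactive.
Itaconate is absent, so MibY is active.
Activator MibY is present, so *rudT* is transcribed.
So RudT is produced and active.
Norleucine is present, so PurV is inactive.
Required activator PurV is absent, so *zorN* is not transcribed.
So ZorN is not produced.
With repressor RudT bound, *mibF* is not transcribed.
So MibF is not produced.
Mevalonate is present, so GixB is active.
No repressor is bound and GixB is active, so *haxR* is transcribed.
So HaxR is produced and active.
Zn²⁺ is absent, so CilF is inactive.
Fe²⁺ is absent, so BexU is active.
No repressor is bound and BexU is active, so *qilN* is transcribed.
So QilN is produced and active.
No repressor is bound and QilN is active, so *dovE* is transcribed.
So DovE is produced and active.
No repressor is bound and DovE is active, so *kulZ* is transcribed.
So KulZ is produced and active.
No repressor is bound and HaxR and KulZ are active, so *oxaQ* is transcribed.
So OxaQ is produced and active.
No repressor is bound and OxaQ is active, so *temC* is transcribed.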